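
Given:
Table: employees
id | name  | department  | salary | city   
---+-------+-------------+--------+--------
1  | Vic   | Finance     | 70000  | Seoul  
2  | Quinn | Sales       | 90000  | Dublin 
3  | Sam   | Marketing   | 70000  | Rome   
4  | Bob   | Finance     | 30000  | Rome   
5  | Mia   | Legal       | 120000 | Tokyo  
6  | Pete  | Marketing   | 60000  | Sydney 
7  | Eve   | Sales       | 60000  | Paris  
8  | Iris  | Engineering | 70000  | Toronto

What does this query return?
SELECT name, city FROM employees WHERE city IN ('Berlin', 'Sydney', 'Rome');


Filtering: city IN ('Berlin', 'Sydney', 'Rome')
Matching: 3 rows

3 rows:
Sam, Rome
Bob, Rome
Pete, Sydney


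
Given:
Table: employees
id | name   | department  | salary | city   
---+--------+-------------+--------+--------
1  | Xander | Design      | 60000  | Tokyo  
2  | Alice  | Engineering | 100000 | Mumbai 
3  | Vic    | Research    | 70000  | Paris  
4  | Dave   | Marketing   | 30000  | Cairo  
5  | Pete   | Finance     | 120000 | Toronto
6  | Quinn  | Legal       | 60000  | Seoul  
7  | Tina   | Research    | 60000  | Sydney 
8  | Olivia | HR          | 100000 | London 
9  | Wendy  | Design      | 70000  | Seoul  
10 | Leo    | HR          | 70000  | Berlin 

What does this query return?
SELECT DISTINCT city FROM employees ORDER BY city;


All 'city' values (row order): Tokyo, Mumbai, Paris, Cairo, Toronto, Seoul, Sydney, London, Seoul, Berlin
Removing duplicates leaves 9 unique value(s).

9 values:
Berlin
Cairo
London
Mumbai
Paris
Seoul
Sydney
Tokyo
Toronto


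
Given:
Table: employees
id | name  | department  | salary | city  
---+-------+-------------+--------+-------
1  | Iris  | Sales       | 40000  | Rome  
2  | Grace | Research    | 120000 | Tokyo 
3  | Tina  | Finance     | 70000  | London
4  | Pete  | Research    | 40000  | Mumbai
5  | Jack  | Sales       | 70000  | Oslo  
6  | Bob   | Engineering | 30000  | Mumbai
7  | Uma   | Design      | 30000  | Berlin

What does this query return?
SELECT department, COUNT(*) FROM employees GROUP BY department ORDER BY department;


Assigning each row to its department group:
  Iris -> Sales
  Grace -> Research
  Tina -> Finance
  Pete -> Research
  Jack -> Sales
  Bob -> Engineering
  Uma -> Design


5 groups:
Design, 1
Engineering, 1
Finance, 1
Research, 2
Sales, 2


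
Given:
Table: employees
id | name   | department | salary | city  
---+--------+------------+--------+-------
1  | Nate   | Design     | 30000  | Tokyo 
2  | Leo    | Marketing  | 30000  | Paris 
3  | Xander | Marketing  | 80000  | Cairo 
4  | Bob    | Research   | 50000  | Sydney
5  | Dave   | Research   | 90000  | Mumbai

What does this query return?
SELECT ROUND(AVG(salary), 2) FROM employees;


SUM(salary) = 280000
COUNT = 5
ROUND(AVG, 2) = ROUND(280000 / 5, 2) = 56000.0

56000.0


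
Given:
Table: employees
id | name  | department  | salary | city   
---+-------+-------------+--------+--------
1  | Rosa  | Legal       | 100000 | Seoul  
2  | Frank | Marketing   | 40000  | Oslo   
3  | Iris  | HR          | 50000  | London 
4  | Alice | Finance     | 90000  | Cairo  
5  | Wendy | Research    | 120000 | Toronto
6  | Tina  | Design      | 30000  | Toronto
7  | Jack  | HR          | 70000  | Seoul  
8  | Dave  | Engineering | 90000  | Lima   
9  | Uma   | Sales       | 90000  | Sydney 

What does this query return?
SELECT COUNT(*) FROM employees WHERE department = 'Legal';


Counting rows where department = 'Legal'
  Rosa -> MATCH


1


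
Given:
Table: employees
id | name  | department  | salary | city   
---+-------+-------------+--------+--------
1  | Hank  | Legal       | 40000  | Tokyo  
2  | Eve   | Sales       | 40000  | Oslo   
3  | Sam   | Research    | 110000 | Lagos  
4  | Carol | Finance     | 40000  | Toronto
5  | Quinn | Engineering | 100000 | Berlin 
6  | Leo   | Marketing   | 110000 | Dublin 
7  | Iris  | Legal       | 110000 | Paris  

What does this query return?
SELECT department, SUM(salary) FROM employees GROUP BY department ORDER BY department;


Summing salary within each department:
  Engineering: 100000 = 100000
  Finance: 40000 = 40000
  Legal: 40000 + 110000 = 150000
  Marketing: 110000 = 110000
  Research: 110000 = 110000
  Sales: 40000 = 40000


6 groups:
Engineering, 100000
Finance, 40000
Legal, 150000
Marketing, 110000
Research, 110000
Sales, 40000


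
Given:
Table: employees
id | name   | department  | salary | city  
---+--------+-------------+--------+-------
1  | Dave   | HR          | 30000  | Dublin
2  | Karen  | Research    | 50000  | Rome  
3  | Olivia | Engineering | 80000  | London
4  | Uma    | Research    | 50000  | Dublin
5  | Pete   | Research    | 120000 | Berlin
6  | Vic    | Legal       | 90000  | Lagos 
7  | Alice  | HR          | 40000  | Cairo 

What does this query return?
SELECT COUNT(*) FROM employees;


COUNT(*) counts all rows

7


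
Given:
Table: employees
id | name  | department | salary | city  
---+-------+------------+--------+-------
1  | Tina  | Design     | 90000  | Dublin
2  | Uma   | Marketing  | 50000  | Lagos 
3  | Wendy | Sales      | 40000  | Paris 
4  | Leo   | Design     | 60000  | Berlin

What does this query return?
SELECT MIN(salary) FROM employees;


Salaries: 90000, 50000, 40000, 60000
MIN = 40000

40000


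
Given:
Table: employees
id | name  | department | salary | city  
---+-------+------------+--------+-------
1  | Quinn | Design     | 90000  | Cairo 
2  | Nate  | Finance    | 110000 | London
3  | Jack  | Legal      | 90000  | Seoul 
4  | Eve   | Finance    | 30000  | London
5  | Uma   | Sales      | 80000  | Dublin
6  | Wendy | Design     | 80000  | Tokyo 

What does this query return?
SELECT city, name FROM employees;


Projecting columns: city, name

6 rows:
Cairo, Quinn
London, Nate
Seoul, Jack
London, Eve
Dublin, Uma
Tokyo, Wendy


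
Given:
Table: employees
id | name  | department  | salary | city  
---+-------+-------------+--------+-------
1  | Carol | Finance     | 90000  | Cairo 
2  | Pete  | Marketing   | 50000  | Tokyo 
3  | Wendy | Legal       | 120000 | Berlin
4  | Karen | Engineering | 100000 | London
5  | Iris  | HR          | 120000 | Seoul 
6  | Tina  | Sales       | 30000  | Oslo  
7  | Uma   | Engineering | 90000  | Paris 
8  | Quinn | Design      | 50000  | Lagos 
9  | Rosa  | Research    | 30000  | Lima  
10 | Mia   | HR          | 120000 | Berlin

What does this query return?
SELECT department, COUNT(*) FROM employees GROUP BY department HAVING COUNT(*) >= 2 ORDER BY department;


Groups with count >= 2:
  Engineering: 2 -> PASS
  HR: 2 -> PASS
  Design: 1 -> filtered out
  Finance: 1 -> filtered out
  Legal: 1 -> filtered out
  Marketing: 1 -> filtered out
  Research: 1 -> filtered out
  Sales: 1 -> filtered out


2 groups:
Engineering, 2
HR, 2


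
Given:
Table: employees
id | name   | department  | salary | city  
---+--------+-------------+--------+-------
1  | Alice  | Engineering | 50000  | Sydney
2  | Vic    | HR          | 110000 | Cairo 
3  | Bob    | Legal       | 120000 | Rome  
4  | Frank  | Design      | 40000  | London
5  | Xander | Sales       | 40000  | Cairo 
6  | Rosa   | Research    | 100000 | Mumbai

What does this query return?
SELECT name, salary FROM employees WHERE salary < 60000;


Filtering: salary < 60000
Matching: 3 rows

3 rows:
Alice, 50000
Frank, 40000
Xander, 40000


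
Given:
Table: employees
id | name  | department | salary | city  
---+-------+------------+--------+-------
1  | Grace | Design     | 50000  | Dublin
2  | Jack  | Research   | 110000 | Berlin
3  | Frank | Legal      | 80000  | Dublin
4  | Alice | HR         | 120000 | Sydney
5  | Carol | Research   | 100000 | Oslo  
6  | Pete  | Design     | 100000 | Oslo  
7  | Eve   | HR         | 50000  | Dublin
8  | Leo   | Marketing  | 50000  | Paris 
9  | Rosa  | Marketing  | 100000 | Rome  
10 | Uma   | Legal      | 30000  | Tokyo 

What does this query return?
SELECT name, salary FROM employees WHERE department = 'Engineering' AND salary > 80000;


Filtering: department = 'Engineering' AND salary > 80000
Matching: 0 rows

Empty result set (0 rows)


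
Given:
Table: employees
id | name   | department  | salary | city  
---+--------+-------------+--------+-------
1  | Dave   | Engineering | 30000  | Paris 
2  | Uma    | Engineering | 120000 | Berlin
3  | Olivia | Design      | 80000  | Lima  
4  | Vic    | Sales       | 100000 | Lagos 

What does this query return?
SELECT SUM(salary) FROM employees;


SUM(salary) = 30000 + 120000 + 80000 + 100000 = 330000

330000


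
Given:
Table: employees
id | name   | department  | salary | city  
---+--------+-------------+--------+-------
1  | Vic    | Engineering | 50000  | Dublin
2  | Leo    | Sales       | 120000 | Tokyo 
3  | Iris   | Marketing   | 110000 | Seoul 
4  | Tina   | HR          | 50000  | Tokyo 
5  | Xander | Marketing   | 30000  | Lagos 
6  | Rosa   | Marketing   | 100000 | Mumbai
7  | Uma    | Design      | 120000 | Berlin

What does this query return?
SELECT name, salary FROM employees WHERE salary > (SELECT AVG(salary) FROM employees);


Subquery: AVG(salary) = 82857.14
Filtering: salary > 82857.14
  Leo (120000) -> MATCH
  Iris (110000) -> MATCH
  Rosa (100000) -> MATCH
  Uma (120000) -> MATCH


4 rows:
Leo, 120000
Iris, 110000
Rosa, 100000
Uma, 120000


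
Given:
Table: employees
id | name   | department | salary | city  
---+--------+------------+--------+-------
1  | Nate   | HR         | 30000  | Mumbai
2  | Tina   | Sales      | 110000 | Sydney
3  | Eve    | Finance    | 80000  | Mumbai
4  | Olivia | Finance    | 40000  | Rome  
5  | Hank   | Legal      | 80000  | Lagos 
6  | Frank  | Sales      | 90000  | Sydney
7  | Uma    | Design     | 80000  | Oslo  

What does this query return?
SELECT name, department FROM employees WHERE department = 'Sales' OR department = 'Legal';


Filtering: department = 'Sales' OR 'Legal'
Matching: 3 rows

3 rows:
Tina, Sales
Hank, Legal
Frank, Sales


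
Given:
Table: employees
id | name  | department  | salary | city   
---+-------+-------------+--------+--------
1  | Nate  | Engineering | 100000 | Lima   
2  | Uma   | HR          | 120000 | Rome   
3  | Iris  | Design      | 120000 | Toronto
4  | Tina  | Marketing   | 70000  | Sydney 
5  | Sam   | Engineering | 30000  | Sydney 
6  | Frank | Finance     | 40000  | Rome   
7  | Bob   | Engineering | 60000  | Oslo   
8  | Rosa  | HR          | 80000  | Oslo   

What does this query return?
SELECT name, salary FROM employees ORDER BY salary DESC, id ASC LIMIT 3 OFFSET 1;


Sort by salary DESC (id ASC tiebreak), then skip 1 and take 3
Rows 2 through 4

3 rows:
Iris, 120000
Nate, 100000
Rosa, 80000


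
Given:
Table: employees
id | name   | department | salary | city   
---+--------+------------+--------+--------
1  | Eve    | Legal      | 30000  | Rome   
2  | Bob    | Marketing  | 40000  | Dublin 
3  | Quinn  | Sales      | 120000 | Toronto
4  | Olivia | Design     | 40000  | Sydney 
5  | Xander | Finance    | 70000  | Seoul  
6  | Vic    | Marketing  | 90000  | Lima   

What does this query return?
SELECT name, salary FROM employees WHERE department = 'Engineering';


Filtering: department = 'Engineering'
Matching rows: 0

Empty result set (0 rows)


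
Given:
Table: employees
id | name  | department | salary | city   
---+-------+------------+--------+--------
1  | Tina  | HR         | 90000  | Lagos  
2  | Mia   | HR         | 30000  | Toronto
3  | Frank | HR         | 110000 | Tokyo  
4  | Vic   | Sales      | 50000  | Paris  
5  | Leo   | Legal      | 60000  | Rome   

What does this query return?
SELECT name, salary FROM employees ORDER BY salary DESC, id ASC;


Sorting by salary DESC, then id ASC for ties

5 rows:
Frank, 110000
Tina, 90000
Leo, 60000
Vic, 50000
Mia, 30000


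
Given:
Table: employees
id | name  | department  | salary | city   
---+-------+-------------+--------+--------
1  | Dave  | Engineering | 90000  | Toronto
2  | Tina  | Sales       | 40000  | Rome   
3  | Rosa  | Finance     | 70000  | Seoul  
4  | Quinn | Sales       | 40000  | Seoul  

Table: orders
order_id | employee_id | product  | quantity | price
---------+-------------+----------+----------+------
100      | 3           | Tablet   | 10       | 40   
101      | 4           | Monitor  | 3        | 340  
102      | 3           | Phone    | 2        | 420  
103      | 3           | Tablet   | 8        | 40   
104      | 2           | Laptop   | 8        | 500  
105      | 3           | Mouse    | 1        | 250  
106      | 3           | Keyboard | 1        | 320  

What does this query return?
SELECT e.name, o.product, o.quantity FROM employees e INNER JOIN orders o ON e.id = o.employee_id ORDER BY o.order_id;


Joining employees.id = orders.employee_id:
  employee Rosa (id=3) -> order Tablet
  employee Quinn (id=4) -> order Monitor
  employee Rosa (id=3) -> order Phone
  employee Rosa (id=3) -> order Tablet
  employee Tina (id=2) -> order Laptop
  employee Rosa (id=3) -> order Mouse
  employee Rosa (id=3) -> order Keyboard


7 rows:
Rosa, Tablet, 10
Quinn, Monitor, 3
Rosa, Phone, 2
Rosa, Tablet, 8
Tina, Laptop, 8
Rosa, Mouse, 1
Rosa, Keyboard, 1


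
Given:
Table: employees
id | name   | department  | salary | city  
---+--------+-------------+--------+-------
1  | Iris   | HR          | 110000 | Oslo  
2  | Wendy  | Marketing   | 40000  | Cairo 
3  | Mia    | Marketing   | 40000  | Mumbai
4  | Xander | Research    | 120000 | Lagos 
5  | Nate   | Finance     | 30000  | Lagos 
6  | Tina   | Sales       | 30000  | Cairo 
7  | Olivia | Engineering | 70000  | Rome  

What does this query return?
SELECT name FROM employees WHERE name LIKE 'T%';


LIKE 'T%' matches names starting with 'T'
Matching: 1

1 rows:
Tina


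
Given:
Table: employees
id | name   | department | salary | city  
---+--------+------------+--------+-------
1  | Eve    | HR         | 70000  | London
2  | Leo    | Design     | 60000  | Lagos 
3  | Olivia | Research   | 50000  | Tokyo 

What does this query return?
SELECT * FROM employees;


SELECT * returns all 3 rows with all columns

3 rows:
1, Eve, HR, 70000, London
2, Leo, Design, 60000, Lagos
3, Olivia, Research, 50000, Tokyo


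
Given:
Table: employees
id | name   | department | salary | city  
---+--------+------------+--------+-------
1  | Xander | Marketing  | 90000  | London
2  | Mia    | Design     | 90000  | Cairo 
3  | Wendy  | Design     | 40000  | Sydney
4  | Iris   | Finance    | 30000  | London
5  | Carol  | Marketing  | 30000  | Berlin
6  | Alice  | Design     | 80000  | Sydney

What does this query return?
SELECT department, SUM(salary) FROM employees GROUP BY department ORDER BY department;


Summing salary within each department:
  Design: 90000 + 40000 + 80000 = 210000
  Finance: 30000 = 30000
  Marketing: 90000 + 30000 = 120000


3 groups:
Design, 210000
Finance, 30000
Marketing, 120000


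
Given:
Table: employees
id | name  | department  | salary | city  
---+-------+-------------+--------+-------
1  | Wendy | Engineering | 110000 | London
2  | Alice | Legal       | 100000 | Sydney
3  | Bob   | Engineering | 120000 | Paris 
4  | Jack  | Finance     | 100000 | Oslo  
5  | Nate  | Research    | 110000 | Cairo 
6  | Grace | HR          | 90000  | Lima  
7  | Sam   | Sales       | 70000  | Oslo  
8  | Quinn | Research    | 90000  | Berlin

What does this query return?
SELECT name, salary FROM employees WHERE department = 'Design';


Filtering: department = 'Design'
Matching rows: 0

Empty result set (0 rows)


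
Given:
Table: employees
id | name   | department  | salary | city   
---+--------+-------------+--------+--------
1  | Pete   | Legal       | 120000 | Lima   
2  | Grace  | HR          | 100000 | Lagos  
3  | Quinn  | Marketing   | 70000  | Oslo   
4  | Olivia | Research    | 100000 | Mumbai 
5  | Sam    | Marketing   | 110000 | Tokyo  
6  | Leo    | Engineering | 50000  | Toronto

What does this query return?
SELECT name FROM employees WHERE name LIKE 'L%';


LIKE 'L%' matches names starting with 'L'
Matching: 1

1 rows:
Leo


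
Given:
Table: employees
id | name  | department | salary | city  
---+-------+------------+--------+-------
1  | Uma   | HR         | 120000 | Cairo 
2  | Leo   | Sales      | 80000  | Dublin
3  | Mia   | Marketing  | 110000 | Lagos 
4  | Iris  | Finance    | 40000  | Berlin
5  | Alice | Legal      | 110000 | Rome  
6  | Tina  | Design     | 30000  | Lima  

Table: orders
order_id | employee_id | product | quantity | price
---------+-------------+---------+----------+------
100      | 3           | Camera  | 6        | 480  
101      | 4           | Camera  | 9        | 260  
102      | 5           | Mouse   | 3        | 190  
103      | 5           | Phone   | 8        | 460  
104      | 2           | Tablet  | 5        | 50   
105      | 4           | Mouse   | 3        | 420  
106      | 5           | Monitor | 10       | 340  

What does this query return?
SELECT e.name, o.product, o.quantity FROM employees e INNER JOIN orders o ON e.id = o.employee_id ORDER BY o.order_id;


Joining employees.id = orders.employee_id:
  employee Mia (id=3) -> order Camera
  employee Iris (id=4) -> order Camera
  employee Alice (id=5) -> order Mouse
  employee Alice (id=5) -> order Phone
  employee Leo (id=2) -> order Tablet
  employee Iris (id=4) -> order Mouse
  employee Alice (id=5) -> order Monitor


7 rows:
Mia, Camera, 6
Iris, Camera, 9
Alice, Mouse, 3
Alice, Phone, 8
Leo, Tablet, 5
Iris, Mouse, 3
Alice, Monitor, 10


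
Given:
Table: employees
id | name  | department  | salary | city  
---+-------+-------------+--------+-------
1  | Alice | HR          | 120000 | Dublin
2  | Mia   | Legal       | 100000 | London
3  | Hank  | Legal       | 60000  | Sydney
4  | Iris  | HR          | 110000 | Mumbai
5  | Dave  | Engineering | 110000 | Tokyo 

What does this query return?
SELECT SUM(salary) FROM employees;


SUM(salary) = 120000 + 100000 + 60000 + 110000 + 110000 = 500000

500000


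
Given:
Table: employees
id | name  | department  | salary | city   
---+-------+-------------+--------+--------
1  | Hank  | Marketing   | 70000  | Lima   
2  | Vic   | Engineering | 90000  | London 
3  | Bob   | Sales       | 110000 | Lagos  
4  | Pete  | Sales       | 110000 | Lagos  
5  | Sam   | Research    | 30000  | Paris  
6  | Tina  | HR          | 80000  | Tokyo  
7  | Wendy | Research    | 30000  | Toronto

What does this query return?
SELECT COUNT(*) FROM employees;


COUNT(*) counts all rows

7


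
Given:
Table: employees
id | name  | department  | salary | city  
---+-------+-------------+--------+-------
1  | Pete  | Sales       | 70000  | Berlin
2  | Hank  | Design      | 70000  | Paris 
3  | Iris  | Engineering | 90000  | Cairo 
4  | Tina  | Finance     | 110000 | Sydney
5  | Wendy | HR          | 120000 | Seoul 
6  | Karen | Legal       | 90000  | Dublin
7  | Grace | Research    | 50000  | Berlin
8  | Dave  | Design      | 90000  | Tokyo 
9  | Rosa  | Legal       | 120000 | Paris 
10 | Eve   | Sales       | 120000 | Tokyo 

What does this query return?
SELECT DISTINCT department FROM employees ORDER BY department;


All 'department' values (row order): Sales, Design, Engineering, Finance, HR, Legal, Research, Design, Legal, Sales
Removing duplicates leaves 7 unique value(s).

7 values:
Design
Engineering
Finance
HR
Legal
Research
Sales


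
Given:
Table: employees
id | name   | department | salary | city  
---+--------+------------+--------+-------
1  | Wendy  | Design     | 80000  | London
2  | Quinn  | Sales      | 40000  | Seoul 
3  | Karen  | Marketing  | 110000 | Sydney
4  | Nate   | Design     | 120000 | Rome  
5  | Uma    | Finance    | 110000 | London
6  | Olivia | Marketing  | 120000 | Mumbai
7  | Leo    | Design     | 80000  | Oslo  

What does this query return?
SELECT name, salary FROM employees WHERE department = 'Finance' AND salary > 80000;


Filtering: department = 'Finance' AND salary > 80000
Matching: 1 rows

1 rows:
Uma, 110000


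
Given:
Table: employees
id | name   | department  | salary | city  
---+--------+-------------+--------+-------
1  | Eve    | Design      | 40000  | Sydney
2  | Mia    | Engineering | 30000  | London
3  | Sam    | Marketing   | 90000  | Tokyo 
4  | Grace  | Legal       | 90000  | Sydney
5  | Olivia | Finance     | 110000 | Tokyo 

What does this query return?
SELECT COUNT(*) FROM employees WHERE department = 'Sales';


Counting rows where department = 'Sales'


0


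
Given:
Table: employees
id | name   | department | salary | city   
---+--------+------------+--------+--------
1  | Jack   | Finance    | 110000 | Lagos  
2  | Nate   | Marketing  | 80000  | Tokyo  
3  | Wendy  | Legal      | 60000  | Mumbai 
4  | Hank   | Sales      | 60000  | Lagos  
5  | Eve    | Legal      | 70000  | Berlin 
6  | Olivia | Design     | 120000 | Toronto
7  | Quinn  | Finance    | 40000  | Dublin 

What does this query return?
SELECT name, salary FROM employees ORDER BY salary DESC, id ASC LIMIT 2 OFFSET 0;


Sort by salary DESC (id ASC tiebreak), then skip 0 and take 2
Rows 1 through 2

2 rows:
Olivia, 120000
Jack, 110000


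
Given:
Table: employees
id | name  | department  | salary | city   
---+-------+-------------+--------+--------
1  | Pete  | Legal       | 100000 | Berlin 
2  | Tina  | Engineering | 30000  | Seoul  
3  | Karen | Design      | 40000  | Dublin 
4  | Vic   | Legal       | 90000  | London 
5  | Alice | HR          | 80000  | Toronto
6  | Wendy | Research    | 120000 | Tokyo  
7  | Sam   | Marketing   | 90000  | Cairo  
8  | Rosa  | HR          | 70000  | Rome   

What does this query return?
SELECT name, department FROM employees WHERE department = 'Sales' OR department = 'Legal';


Filtering: department = 'Sales' OR 'Legal'
Matching: 2 rows

2 rows:
Pete, Legal
Vic, Legal


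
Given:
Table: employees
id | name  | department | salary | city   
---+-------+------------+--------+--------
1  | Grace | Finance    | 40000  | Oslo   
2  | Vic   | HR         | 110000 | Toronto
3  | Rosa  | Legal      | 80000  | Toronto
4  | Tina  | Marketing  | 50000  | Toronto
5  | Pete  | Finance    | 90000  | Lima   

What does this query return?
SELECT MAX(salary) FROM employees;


Salaries: 40000, 110000, 80000, 50000, 90000
MAX = 110000

110000


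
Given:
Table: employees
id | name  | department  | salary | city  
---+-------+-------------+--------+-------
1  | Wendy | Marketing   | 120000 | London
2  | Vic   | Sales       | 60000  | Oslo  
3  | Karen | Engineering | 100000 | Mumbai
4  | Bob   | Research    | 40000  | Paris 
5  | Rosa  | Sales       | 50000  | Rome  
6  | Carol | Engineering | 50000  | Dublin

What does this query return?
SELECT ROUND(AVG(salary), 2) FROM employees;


SUM(salary) = 420000
COUNT = 6
ROUND(AVG, 2) = ROUND(420000 / 6, 2) = 70000.0

70000.0


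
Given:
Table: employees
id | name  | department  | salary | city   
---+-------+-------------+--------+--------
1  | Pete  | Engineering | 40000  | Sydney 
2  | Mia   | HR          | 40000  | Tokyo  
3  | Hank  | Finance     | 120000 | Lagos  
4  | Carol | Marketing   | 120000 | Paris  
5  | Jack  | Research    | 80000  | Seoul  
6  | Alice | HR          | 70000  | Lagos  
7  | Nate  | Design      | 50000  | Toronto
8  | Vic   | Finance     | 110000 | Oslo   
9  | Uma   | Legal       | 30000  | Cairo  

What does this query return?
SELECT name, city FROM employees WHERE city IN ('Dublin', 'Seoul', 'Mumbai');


Filtering: city IN ('Dublin', 'Seoul', 'Mumbai')
Matching: 1 rows

1 rows:
Jack, Seoul


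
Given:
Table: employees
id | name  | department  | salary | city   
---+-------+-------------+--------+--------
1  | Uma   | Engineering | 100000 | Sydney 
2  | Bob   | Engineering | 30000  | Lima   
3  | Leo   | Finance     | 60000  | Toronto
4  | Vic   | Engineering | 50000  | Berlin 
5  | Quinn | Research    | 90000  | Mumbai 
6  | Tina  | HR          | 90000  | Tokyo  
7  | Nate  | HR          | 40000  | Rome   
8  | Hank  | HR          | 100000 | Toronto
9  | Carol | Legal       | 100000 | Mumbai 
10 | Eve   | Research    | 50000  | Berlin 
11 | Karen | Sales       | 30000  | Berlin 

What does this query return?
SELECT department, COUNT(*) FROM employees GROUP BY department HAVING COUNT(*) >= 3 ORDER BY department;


Groups with count >= 3:
  Engineering: 3 -> PASS
  HR: 3 -> PASS
  Finance: 1 -> filtered out
  Legal: 1 -> filtered out
  Research: 2 -> filtered out
  Sales: 1 -> filtered out


2 groups:
Engineering, 3
HR, 3


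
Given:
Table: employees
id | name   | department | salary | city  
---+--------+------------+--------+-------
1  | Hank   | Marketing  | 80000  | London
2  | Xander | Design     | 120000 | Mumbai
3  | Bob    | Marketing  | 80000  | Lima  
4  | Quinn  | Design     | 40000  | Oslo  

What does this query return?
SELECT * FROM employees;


SELECT * returns all 4 rows with all columns

4 rows:
1, Hank, Marketing, 80000, London
2, Xander, Design, 120000, Mumbai
3, Bob, Marketing, 80000, Lima
4, Quinn, Design, 40000, Oslo


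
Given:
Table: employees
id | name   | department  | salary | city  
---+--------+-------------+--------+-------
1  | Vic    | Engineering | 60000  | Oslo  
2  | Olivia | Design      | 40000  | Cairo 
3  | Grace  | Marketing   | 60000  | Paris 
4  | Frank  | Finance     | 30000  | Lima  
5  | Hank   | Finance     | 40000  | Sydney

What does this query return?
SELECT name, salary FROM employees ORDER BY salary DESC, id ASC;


Sorting by salary DESC, then id ASC for ties

5 rows:
Vic, 60000
Grace, 60000
Olivia, 40000
Hank, 40000
Frank, 30000


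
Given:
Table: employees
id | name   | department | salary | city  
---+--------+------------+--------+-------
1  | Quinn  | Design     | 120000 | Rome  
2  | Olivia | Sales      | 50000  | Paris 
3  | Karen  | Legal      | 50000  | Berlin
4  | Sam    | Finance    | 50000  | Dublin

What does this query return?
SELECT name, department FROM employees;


Projecting columns: name, department

4 rows:
Quinn, Design
Olivia, Sales
Karen, Legal
Sam, Finance


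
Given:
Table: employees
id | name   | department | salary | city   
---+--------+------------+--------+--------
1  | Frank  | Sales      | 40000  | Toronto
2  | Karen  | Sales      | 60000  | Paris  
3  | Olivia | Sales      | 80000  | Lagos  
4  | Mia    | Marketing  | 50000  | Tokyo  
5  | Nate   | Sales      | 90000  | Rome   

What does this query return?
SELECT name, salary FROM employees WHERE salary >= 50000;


Filtering: salary >= 50000
Matching: 4 rows

4 rows:
Karen, 60000
Olivia, 80000
Mia, 50000
Nate, 90000


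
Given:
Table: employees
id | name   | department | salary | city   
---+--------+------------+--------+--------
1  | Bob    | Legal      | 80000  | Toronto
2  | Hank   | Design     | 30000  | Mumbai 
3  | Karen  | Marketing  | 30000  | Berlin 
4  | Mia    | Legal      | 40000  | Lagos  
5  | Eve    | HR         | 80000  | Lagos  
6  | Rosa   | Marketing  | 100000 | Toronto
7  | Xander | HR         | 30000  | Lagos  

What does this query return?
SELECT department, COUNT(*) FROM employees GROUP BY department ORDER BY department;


Assigning each row to its department group:
  Bob -> Legal
  Hank -> Design
  Karen -> Marketing
  Mia -> Legal
  Eve -> HR
  Rosa -> Marketing
  Xander -> HR


4 groups:
Design, 1
HR, 2
Legal, 2
Marketing, 2


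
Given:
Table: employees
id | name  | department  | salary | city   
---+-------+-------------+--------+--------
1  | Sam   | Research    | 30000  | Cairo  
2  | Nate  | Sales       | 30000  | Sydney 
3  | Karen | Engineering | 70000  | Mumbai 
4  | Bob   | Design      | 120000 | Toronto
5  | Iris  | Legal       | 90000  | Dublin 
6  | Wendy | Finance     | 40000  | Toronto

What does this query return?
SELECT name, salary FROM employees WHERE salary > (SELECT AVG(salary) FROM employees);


Subquery: AVG(salary) = 63333.33
Filtering: salary > 63333.33
  Karen (70000) -> MATCH
  Bob (120000) -> MATCH
  Iris (90000) -> MATCH


3 rows:
Karen, 70000
Bob, 120000
Iris, 90000


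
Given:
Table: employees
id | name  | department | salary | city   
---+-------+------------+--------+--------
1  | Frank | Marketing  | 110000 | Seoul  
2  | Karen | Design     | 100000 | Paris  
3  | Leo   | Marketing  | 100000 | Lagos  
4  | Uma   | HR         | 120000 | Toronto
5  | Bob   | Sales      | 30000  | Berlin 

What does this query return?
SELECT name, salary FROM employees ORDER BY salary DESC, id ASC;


Sorting by salary DESC, then id ASC for ties

5 rows:
Uma, 120000
Frank, 110000
Karen, 100000
Leo, 100000
Bob, 30000


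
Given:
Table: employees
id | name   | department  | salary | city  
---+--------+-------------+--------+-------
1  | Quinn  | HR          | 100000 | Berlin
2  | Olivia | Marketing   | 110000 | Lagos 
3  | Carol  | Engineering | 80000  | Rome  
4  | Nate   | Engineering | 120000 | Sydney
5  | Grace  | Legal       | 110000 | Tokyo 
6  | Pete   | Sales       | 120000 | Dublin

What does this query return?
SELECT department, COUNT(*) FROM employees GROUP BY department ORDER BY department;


Assigning each row to its department group:
  Quinn -> HR
  Olivia -> Marketing
  Carol -> Engineering
  Nate -> Engineering
  Grace -> Legal
  Pete -> Sales


5 groups:
Engineering, 2
HR, 1
Legal, 1
Marketing, 1
Sales, 1


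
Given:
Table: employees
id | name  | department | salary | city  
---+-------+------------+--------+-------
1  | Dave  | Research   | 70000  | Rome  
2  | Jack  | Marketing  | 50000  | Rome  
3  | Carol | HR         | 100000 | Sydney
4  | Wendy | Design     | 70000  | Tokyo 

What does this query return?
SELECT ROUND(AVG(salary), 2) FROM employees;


SUM(salary) = 290000
COUNT = 4
ROUND(AVG, 2) = ROUND(290000 / 4, 2) = 72500.0

72500.0


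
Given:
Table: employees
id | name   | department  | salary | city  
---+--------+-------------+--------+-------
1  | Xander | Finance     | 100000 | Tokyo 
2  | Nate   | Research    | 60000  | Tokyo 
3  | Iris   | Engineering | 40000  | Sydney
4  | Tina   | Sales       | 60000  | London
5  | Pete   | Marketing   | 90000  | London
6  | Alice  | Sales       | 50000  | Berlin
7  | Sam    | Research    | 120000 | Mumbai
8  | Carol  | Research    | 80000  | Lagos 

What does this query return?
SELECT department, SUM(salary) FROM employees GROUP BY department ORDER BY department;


Summing salary within each department:
  Engineering: 40000 = 40000
  Finance: 100000 = 100000
  Marketing: 90000 = 90000
  Research: 60000 + 120000 + 80000 = 260000
  Sales: 60000 + 50000 = 110000


5 groups:
Engineering, 40000
Finance, 100000
Marketing, 90000
Research, 260000
Sales, 110000


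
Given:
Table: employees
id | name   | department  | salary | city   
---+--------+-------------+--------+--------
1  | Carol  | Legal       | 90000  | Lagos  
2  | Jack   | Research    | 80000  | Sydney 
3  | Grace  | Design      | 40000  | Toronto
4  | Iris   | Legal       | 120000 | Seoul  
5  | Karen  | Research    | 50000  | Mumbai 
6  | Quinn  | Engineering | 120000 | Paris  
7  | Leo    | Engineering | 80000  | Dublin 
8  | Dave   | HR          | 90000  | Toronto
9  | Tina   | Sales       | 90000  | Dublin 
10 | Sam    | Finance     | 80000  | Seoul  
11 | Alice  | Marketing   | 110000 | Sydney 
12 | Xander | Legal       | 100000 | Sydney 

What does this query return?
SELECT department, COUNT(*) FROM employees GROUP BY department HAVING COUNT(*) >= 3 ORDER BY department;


Groups with count >= 3:
  Legal: 3 -> PASS
  Design: 1 -> filtered out
  Engineering: 2 -> filtered out
  Finance: 1 -> filtered out
  HR: 1 -> filtered out
  Marketing: 1 -> filtered out
  Research: 2 -> filtered out
  Sales: 1 -> filtered out


1 groups:
Legal, 3


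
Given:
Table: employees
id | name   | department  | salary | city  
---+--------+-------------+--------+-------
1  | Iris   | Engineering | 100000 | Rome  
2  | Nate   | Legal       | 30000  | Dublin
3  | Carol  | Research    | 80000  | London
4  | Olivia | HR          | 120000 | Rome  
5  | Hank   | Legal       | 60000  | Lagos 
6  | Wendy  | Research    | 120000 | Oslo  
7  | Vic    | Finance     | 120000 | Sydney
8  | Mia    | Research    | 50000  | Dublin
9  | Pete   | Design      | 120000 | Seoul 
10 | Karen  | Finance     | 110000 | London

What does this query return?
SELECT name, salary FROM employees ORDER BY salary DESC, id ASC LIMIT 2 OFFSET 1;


Sort by salary DESC (id ASC tiebreak), then skip 1 and take 2
Rows 2 through 3

2 rows:
Wendy, 120000
Vic, 120000


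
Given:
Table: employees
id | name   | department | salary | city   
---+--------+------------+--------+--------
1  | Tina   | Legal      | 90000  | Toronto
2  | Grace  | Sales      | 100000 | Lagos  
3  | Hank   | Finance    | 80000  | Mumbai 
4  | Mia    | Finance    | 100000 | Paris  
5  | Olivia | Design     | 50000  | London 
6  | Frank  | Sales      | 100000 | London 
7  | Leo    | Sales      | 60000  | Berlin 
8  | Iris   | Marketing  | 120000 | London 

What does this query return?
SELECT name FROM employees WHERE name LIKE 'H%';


LIKE 'H%' matches names starting with 'H'
Matching: 1

1 rows:
Hank


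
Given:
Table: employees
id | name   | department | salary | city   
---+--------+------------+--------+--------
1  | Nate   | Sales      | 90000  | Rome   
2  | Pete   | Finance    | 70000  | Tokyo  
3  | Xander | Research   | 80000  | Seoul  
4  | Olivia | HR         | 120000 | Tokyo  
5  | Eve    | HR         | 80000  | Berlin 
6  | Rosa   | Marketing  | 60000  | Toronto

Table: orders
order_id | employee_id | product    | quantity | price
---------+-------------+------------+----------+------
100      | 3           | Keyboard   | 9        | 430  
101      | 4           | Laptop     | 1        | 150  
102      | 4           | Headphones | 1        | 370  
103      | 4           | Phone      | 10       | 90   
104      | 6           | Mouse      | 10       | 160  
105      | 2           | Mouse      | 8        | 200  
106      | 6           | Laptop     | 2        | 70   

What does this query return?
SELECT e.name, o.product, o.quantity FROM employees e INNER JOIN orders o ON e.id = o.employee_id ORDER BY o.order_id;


Joining employees.id = orders.employee_id:
  employee Xander (id=3) -> order Keyboard
  employee Olivia (id=4) -> order Laptop
  employee Olivia (id=4) -> order Headphones
  employee Olivia (id=4) -> order Phone
  employee Rosa (id=6) -> order Mouse
  employee Pete (id=2) -> order Mouse
  employee Rosa (id=6) -> order Laptop


7 rows:
Xander, Keyboard, 9
Olivia, Laptop, 1
Olivia, Headphones, 1
Olivia, Phone, 10
Rosa, Mouse, 10
Pete, Mouse, 8
Rosa, Laptop, 2


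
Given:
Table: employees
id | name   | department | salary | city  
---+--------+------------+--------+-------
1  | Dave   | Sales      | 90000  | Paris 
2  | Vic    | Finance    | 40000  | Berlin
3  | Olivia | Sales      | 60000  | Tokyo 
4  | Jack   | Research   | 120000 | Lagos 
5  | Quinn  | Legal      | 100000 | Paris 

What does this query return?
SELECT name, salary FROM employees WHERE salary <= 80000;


Filtering: salary <= 80000
Matching: 2 rows

2 rows:
Vic, 40000
Olivia, 60000


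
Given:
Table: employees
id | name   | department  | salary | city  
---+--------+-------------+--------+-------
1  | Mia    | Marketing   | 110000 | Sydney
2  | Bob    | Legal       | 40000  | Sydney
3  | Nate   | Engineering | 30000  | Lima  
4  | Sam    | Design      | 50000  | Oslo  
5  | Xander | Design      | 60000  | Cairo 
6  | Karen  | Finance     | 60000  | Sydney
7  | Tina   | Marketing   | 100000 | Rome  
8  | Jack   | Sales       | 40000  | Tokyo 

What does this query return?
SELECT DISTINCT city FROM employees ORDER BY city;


All 'city' values (row order): Sydney, Sydney, Lima, Oslo, Cairo, Sydney, Rome, Tokyo
Removing duplicates leaves 6 unique value(s).

6 values:
Cairo
Lima
Oslo
Rome
Sydney
Tokyo


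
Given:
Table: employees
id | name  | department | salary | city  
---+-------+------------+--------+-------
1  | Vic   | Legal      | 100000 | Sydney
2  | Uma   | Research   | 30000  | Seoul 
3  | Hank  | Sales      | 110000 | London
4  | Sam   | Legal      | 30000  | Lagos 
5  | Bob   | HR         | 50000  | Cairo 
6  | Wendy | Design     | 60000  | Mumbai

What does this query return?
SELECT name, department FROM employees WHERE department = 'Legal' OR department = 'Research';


Filtering: department = 'Legal' OR 'Research'
Matching: 3 rows

3 rows:
Vic, Legal
Uma, Research
Sam, Legal


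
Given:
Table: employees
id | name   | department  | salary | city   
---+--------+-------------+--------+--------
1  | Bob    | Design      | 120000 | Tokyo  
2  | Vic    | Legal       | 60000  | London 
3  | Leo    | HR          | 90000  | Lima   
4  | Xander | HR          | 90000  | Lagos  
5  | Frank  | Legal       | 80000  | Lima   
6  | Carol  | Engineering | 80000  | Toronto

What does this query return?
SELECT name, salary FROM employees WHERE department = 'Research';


Filtering: department = 'Research'
Matching rows: 0

Empty result set (0 rows)


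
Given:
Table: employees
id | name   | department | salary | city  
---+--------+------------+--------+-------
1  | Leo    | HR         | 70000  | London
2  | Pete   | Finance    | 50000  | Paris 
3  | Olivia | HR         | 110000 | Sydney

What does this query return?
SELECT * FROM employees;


SELECT * returns all 3 rows with all columns

3 rows:
1, Leo, HR, 70000, London
2, Pete, Finance, 50000, Paris
3, Olivia, HR, 110000, Sydney


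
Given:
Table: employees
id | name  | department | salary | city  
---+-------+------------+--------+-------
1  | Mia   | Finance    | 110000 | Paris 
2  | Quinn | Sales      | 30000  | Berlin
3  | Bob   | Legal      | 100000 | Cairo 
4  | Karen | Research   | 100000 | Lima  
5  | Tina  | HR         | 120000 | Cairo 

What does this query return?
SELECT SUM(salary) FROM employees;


SUM(salary) = 110000 + 30000 + 100000 + 100000 + 120000 = 460000

460000


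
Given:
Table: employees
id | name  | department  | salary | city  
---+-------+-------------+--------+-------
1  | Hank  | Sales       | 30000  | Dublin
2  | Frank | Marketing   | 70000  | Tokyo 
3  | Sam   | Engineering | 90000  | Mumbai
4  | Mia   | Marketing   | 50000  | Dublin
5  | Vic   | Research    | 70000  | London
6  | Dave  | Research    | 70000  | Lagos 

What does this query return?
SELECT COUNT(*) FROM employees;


COUNT(*) counts all rows

6


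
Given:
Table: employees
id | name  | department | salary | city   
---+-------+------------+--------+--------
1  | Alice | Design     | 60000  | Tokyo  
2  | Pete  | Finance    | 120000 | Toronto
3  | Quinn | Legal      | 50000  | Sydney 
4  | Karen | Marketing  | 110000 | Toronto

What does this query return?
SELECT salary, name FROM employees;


Projecting columns: salary, name

4 rows:
60000, Alice
120000, Pete
50000, Quinn
110000, Karen


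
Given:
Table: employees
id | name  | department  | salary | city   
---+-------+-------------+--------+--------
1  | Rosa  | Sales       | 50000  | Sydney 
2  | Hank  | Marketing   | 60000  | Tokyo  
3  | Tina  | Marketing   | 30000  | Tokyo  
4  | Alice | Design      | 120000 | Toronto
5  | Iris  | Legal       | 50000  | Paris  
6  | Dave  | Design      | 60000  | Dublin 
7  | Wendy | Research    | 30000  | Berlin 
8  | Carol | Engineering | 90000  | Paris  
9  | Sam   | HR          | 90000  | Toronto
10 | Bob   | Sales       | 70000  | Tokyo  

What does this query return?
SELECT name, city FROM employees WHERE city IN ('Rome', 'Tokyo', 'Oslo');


Filtering: city IN ('Rome', 'Tokyo', 'Oslo')
Matching: 3 rows

3 rows:
Hank, Tokyo
Tina, Tokyo
Bob, Tokyo


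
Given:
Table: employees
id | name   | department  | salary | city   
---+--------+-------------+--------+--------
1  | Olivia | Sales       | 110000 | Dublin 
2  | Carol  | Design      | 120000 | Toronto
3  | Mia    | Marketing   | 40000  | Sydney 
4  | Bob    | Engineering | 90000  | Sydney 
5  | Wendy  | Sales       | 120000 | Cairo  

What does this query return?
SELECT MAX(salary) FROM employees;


Salaries: 110000, 120000, 40000, 90000, 120000
MAX = 120000

120000


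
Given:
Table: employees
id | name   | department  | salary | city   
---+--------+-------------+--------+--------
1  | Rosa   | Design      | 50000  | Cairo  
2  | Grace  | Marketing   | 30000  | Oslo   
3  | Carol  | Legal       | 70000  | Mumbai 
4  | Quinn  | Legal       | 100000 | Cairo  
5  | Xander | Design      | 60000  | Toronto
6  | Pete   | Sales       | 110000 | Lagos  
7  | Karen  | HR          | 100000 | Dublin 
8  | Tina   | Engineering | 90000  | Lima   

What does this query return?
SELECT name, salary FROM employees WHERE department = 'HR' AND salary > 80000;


Filtering: department = 'HR' AND salary > 80000
Matching: 1 rows

1 rows:
Karen, 100000
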